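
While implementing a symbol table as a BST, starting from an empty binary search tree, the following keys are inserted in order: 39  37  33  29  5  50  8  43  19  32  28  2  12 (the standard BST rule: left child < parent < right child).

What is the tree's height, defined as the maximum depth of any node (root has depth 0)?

7

Insert 39: tree is empty, so 39 becomes the root.
Insert 37: 37 < 39 → go left. Place as left child of 39.
Insert 33: 33 < 39 → go left; 33 < 37 → go left. Place as left child of 37.
Insert 29: 29 < 39 → go left; 29 < 37 → go left; 29 < 33 → go left. Place as left child of 33.
Insert 5: 5 < 39 → go left; 5 < 37 → go left; 5 < 33 → go left; 5 < 29 → go left. Place as left child of 29.
Insert 50: 50 > 39 → go right. Place as right child of 39.
Insert 8: 8 < 39 → go left; 8 < 37 → go left; 8 < 33 → go left; 8 < 29 → go left; 8 > 5 → go right. Place as right child of 5.
Insert 43: 43 > 39 → go right; 43 < 50 → go left. Place as left child of 50.
Insert 19: 19 < 39 → go left; 19 < 37 → go left; 19 < 33 → go left; 19 < 29 → go left; 19 > 5 → go right; 19 > 8 → go right. Place as right child of 8.
Insert 32: 32 < 39 → go left; 32 < 37 → go left; 32 < 33 → go left; 32 > 29 → go right. Place as right child of 29.
Insert 28: 28 < 39 → go left; 28 < 37 → go left; 28 < 33 → go left; 28 < 29 → go left; 28 > 5 → go right; 28 > 8 → go right; 28 > 19 → go right. Place as right child of 19.
Insert 2: 2 < 39 → go left; 2 < 37 → go left; 2 < 33 → go left; 2 < 29 → go left; 2 < 5 → go left. Place as left child of 5.
Insert 12: 12 < 39 → go left; 12 < 37 → go left; 12 < 33 → go left; 12 < 29 → go left; 12 > 5 → go right; 12 > 8 → go right; 12 < 19 → go left. Place as left child of 19.

The deepest node is 28 at depth 7.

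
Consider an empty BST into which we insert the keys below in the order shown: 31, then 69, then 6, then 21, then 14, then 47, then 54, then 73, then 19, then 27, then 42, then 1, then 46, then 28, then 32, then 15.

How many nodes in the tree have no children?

7

31: root
69: right child of 31 (depth 1)
6: left child of 31 (depth 1)
21: right child of 6 (depth 2)
14: left child of 21 (depth 3)
47: left child of 69 (depth 2)
54: right child of 47 (depth 3)
73: right child of 69 (depth 2)
19: right child of 14 (depth 4)
27: right child of 21 (depth 3)
42: left child of 47 (depth 3)
1: left child of 6 (depth 2)
46: right child of 42 (depth 4)
28: right child of 27 (depth 4)
32: left child of 42 (depth 4)
15: left child of 19 (depth 5)

Leaves: 1, 15, 28, 32, 46, 54, 73 — 7 in total.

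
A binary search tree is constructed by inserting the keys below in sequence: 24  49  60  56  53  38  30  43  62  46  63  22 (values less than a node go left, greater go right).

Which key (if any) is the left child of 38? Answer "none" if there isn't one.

30

Insert 24: tree is empty, so 24 becomes the root.
Insert 49: 49 > 24 → go right. Place as right child of 24.
Insert 60: 60 > 24 → go right; 60 > 49 → go right. Place as right child of 49.
Insert 56: 56 > 24 → go right; 56 > 49 → go right; 56 < 60 → go left. Place as left child of 60.
Insert 53: 53 > 24 → go right; 53 > 49 → go right; 53 < 60 → go left; 53 < 56 → go left. Place as left child of 56.
Insert 38: 38 > 24 → go right; 38 < 49 → go left. Place as left child of 49.
Insert 30: 30 > 24 → go right; 30 < 49 → go left; 30 < 38 → go left. Place as left child of 38.
Insert 43: 43 > 24 → go right; 43 < 49 → go left; 43 > 38 → go right. Place as right child of 38.
Insert 62: 62 > 24 → go right; 62 > 49 → go right; 62 > 60 → go right. Place as right child of 60.
Insert 46: 46 > 24 → go right; 46 < 49 → go left; 46 > 38 → go right; 46 > 43 → go right. Place as right child of 43.
Insert 63: 63 > 24 → go right; 63 > 49 → go right; 63 > 60 → go right; 63 > 62 → go right. Place as right child of 62.
Insert 22: 22 < 24 → go left. Place as left child of 24.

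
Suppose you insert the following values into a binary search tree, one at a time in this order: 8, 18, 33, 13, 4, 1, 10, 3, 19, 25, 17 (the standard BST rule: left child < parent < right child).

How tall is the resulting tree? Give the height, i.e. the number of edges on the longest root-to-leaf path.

4

8: root
18: right child of 8 (depth 1)
33: right child of 18 (depth 2)
13: left child of 18 (depth 2)
4: left child of 8 (depth 1)
1: left child of 4 (depth 2)
10: left child of 13 (depth 3)
3: right child of 1 (depth 3)
19: left child of 33 (depth 3)
25: right child of 19 (depth 4)
17: right child of 13 (depth 3)

The deepest node is 25 at depth 4.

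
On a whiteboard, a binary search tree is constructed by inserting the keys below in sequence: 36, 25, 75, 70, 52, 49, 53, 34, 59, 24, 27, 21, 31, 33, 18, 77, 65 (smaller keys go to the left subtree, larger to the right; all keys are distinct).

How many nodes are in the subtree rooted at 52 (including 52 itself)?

5

36: root
25: left child of 36 (depth 1)
75: right child of 36 (depth 1)
70: left child of 75 (depth 2)
52: left child of 70 (depth 3)
49: left child of 52 (depth 4)
53: right child of 52 (depth 4)
34: right child of 25 (depth 2)
59: right child of 53 (depth 5)
24: left child of 25 (depth 2)
27: left child of 34 (depth 3)
21: left child of 24 (depth 3)
31: right child of 27 (depth 4)
33: right child of 31 (depth 5)
18: left child of 21 (depth 4)
77: right child of 75 (depth 2)
65: right child of 59 (depth 6)

Subtree rooted at 52 contains: 52, 49, 53, 59, 65 — 5 nodes.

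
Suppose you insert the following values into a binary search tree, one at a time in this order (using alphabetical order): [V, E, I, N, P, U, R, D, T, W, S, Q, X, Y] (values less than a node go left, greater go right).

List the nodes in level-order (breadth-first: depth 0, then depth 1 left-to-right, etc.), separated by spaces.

V: root
E: left child of V (depth 1)
I: right child of E (depth 2)
N: right child of I (depth 3)
P: right child of N (depth 4)
U: right child of P (depth 5)
R: left child of U (depth 6)
D: left child of E (depth 2)
T: right child of R (depth 7)
W: right child of V (depth 1)
S: left child of T (depth 8)
Q: left child of R (depth 7)
X: right child of W (depth 2)
Y: right child of X (depth 3)

V E W D I X N Y P U R Q T S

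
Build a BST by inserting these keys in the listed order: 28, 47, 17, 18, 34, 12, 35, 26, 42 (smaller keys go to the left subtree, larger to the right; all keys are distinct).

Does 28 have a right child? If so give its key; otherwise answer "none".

47

Insert 28: tree is empty, so 28 becomes the root.
Insert 47: 47 > 28 → go right. Place as right child of 28.
Insert 17: 17 < 28 → go left. Place as left child of 28.
Insert 18: 18 < 28 → go left; 18 > 17 → go right. Place as right child of 17.
Insert 34: 34 > 28 → go right; 34 < 47 → go left. Place as left child of 47.
Insert 12: 12 < 28 → go left; 12 < 17 → go left. Place as left child of 17.
Insert 35: 35 > 28 → go right; 35 < 47 → go left; 35 > 34 → go right. Place as right child of 34.
Insert 26: 26 < 28 → go left; 26 > 17 → go right; 26 > 18 → go right. Place as right child of 18.
Insert 42: 42 > 28 → go right; 42 < 47 → go left; 42 > 34 → go right; 42 > 35 → go right. Place as right child of 35.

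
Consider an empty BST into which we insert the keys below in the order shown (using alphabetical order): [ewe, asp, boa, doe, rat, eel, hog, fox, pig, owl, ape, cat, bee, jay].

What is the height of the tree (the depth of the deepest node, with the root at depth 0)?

Resulting structure (node: left, right):
  ewe: L=asp, R=rat
  asp: L=ape, R=boa
  boa: L=bee, R=doe
  doe: L=cat, R=eel
  rat: L=hog, R=–
  eel: L=–, R=–
  hog: L=fox, R=pig
  fox: L=–, R=–
  pig: L=owl, R=–
  owl: L=jay, R=–
  ape: L=–, R=–
  cat: L=–, R=–
  bee: L=–, R=–
  jay: L=–, R=–

The deepest node is jay at depth 5.

5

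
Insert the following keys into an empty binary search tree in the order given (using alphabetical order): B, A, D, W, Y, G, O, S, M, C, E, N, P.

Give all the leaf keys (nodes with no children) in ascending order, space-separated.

A C E N P Y

Resulting structure (node: left, right):
  B: L=A, R=D
  A: L=–, R=–
  D: L=C, R=W
  W: L=G, R=Y
  Y: L=–, R=–
  G: L=E, R=O
  O: L=M, R=S
  S: L=P, R=–
  M: L=–, R=N
  C: L=–, R=–
  E: L=–, R=–
  N: L=–, R=–
  P: L=–, R=–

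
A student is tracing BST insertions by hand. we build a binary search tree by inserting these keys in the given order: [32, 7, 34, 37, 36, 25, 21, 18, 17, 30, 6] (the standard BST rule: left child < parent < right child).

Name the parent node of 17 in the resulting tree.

18

32: root
7: left child of 32 (depth 1)
34: right child of 32 (depth 1)
37: right child of 34 (depth 2)
36: left child of 37 (depth 3)
25: right child of 7 (depth 2)
21: left child of 25 (depth 3)
18: left child of 21 (depth 4)
17: left child of 18 (depth 5)
30: right child of 25 (depth 3)
6: left child of 7 (depth 2)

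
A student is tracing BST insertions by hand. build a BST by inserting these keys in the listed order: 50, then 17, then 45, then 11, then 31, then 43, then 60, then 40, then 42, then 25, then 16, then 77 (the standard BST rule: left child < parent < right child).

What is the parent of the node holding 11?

17

50: root
17: left child of 50 (depth 1)
45: right child of 17 (depth 2)
11: left child of 17 (depth 2)
31: left child of 45 (depth 3)
43: right child of 31 (depth 4)
60: right child of 50 (depth 1)
40: left child of 43 (depth 5)
42: right child of 40 (depth 6)
25: left child of 31 (depth 4)
16: right child of 11 (depth 3)
77: right child of 60 (depth 2)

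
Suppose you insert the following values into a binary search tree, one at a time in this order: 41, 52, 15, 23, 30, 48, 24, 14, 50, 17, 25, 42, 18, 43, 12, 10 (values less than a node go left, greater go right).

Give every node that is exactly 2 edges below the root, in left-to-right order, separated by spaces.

14 23 48

Insert 41: tree is empty, so 41 becomes the root.
Insert 52: 52 > 41 → go right. Place as right child of 41.
Insert 15: 15 < 41 → go left. Place as left child of 41.
Insert 23: 23 < 41 → go left; 23 > 15 → go right. Place as right child of 15.
Insert 30: 30 < 41 → go left; 30 > 15 → go right; 30 > 23 → go right. Place as right child of 23.
Insert 48: 48 > 41 → go right; 48 < 52 → go left. Place as left child of 52.
Insert 24: 24 < 41 → go left; 24 > 15 → go right; 24 > 23 → go right; 24 < 30 → go left. Place as left child of 30.
Insert 14: 14 < 41 → go left; 14 < 15 → go left. Place as left child of 15.
Insert 50: 50 > 41 → go right; 50 < 52 → go left; 50 > 48 → go right. Place as right child of 48.
Insert 17: 17 < 41 → go left; 17 > 15 → go right; 17 < 23 → go left. Place as left child of 23.
Insert 25: 25 < 41 → go left; 25 > 15 → go right; 25 > 23 → go right; 25 < 30 → go left; 25 > 24 → go right. Place as right child of 24.
Insert 42: 42 > 41 → go right; 42 < 52 → go left; 42 < 48 → go left. Place as left child of 48.
Insert 18: 18 < 41 → go left; 18 > 15 → go right; 18 < 23 → go left; 18 > 17 → go right. Place as right child of 17.
Insert 43: 43 > 41 → go right; 43 < 52 → go left; 43 < 48 → go left; 43 > 42 → go right. Place as right child of 42.
Insert 12: 12 < 41 → go left; 12 < 15 → go left; 12 < 14 → go left. Place as left child of 14.
Insert 10: 10 < 41 → go left; 10 < 15 → go left; 10 < 14 → go left; 10 < 12 → go left. Place as left child of 12.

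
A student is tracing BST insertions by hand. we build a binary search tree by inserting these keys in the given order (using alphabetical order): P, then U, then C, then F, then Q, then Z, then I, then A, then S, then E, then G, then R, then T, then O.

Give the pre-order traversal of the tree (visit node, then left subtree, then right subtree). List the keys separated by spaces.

P C A F E I G O U Q S R T Z

P: root
U: right child of P (depth 1)
C: left child of P (depth 1)
F: right child of C (depth 2)
Q: left child of U (depth 2)
Z: right child of U (depth 2)
I: right child of F (depth 3)
A: left child of C (depth 2)
S: right child of Q (depth 3)
E: left child of F (depth 3)
G: left child of I (depth 4)
R: left child of S (depth 4)
T: right child of S (depth 4)
O: right child of I (depth 4)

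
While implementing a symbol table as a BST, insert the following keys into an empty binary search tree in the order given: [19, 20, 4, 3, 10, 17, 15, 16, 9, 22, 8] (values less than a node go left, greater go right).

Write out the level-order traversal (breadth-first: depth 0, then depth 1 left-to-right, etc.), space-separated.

Insert 19: tree is empty, so 19 becomes the root.
Insert 20: 20 > 19 → go right. Place as right child of 19.
Insert 4: 4 < 19 → go left. Place as left child of 19.
Insert 3: 3 < 19 → go left; 3 < 4 → go left. Place as left child of 4.
Insert 10: 10 < 19 → go left; 10 > 4 → go right. Place as right child of 4.
Insert 17: 17 < 19 → go left; 17 > 4 → go right; 17 > 10 → go right. Place as right child of 10.
Insert 15: 15 < 19 → go left; 15 > 4 → go right; 15 > 10 → go right; 15 < 17 → go left. Place as left child of 17.
Insert 16: 16 < 19 → go left; 16 > 4 → go right; 16 > 10 → go right; 16 < 17 → go left; 16 > 15 → go right. Place as right child of 15.
Insert 9: 9 < 19 → go left; 9 > 4 → go right; 9 < 10 → go left. Place as left child of 10.
Insert 22: 22 > 19 → go right; 22 > 20 → go right. Place as right child of 20.
Insert 8: 8 < 19 → go left; 8 > 4 → go right; 8 < 10 → go left; 8 < 9 → go left. Place as left child of 9.

19 4 20 3 10 22 9 17 8 15 16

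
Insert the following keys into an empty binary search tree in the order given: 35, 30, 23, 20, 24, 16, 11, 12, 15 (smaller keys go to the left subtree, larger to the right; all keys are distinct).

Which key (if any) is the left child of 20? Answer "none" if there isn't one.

Resulting structure (node: left, right):
  35: L=30, R=–
  30: L=23, R=–
  23: L=20, R=24
  20: L=16, R=–
  24: L=–, R=–
  16: L=11, R=–
  11: L=–, R=12
  12: L=–, R=15
  15: L=–, R=–

16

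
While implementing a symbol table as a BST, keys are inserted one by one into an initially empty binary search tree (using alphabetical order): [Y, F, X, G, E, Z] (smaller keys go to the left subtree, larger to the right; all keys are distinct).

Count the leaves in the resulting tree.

Y: root
F: left child of Y (depth 1)
X: right child of F (depth 2)
G: left child of X (depth 3)
E: left child of F (depth 2)
Z: right child of Y (depth 1)

Leaves: E, G, Z — 3 in total.

3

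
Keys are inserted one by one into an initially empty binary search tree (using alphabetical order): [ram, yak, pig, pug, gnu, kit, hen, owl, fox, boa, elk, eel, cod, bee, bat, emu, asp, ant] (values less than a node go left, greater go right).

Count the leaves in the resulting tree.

Resulting structure (node: left, right):
  ram: L=pig, R=yak
  yak: L=–, R=–
  pig: L=gnu, R=pug
  pug: L=–, R=–
  gnu: L=fox, R=kit
  kit: L=hen, R=owl
  hen: L=–, R=–
  owl: L=–, R=–
  fox: L=boa, R=–
  boa: L=bee, R=elk
  elk: L=eel, R=emu
  eel: L=cod, R=–
  cod: L=–, R=–
  bee: L=bat, R=–
  bat: L=asp, R=–
  emu: L=–, R=–
  asp: L=ant, R=–
  ant: L=–, R=–

Leaves: ant, cod, emu, hen, owl, pug, yak — 7 in total.

7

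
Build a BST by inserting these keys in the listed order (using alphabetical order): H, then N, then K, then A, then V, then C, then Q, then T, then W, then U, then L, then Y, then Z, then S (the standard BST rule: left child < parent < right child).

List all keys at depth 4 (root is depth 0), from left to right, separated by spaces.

T Y

Resulting structure (node: left, right):
  H: L=A, R=N
  N: L=K, R=V
  K: L=–, R=L
  A: L=–, R=C
  V: L=Q, R=W
  C: L=–, R=–
  Q: L=–, R=T
  T: L=S, R=U
  W: L=–, R=Y
  U: L=–, R=–
  L: L=–, R=–
  Y: L=–, R=Z
  Z: L=–, R=–
  S: L=–, R=–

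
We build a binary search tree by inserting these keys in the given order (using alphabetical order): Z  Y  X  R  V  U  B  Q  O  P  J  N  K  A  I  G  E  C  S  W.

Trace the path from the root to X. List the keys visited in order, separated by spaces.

Z: root
Y: left child of Z (depth 1)
X: left child of Y (depth 2)
R: left child of X (depth 3)
V: right child of R (depth 4)
U: left child of V (depth 5)
B: left child of R (depth 4)
Q: right child of B (depth 5)
O: left child of Q (depth 6)
P: right child of O (depth 7)
J: left child of O (depth 7)
N: right child of J (depth 8)
K: left child of N (depth 9)
A: left child of B (depth 5)
I: left child of J (depth 8)
G: left child of I (depth 9)
E: left child of G (depth 10)
C: left child of E (depth 11)
S: left child of U (depth 6)
W: right child of V (depth 5)

Z Y X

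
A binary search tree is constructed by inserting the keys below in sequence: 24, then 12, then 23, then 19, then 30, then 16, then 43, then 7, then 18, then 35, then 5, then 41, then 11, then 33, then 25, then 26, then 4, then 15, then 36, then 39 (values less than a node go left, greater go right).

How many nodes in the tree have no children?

Resulting structure (node: left, right):
  24: L=12, R=30
  12: L=7, R=23
  23: L=19, R=–
  19: L=16, R=–
  30: L=25, R=43
  16: L=15, R=18
  43: L=35, R=–
  7: L=5, R=11
  18: L=–, R=–
  35: L=33, R=41
  5: L=4, R=–
  41: L=36, R=–
  11: L=–, R=–
  33: L=–, R=–
  25: L=–, R=26
  26: L=–, R=–
  4: L=–, R=–
  15: L=–, R=–
  36: L=–, R=39
  39: L=–, R=–

Leaves: 4, 11, 15, 18, 26, 33, 39 — 7 in total.

7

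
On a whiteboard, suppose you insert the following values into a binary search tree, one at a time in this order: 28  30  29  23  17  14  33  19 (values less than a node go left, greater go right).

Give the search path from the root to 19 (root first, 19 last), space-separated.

28 23 17 19

Insert 28: tree is empty, so 28 becomes the root.
Insert 30: 30 > 28 → go right. Place as right child of 28.
Insert 29: 29 > 28 → go right; 29 < 30 → go left. Place as left child of 30.
Insert 23: 23 < 28 → go left. Place as left child of 28.
Insert 17: 17 < 28 → go left; 17 < 23 → go left. Place as left child of 23.
Insert 14: 14 < 28 → go left; 14 < 23 → go left; 14 < 17 → go left. Place as left child of 17.
Insert 33: 33 > 28 → go right; 33 > 30 → go right. Place as right child of 30.
Insert 19: 19 < 28 → go left; 19 < 23 → go left; 19 > 17 → go right. Place as right child of 17.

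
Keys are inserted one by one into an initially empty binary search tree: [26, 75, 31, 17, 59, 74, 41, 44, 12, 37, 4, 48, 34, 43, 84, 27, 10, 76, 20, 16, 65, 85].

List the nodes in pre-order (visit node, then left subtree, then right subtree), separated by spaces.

Insert 26: tree is empty, so 26 becomes the root.
Insert 75: 75 > 26 → go right. Place as right child of 26.
Insert 31: 31 > 26 → go right; 31 < 75 → go left. Place as left child of 75.
Insert 17: 17 < 26 → go left. Place as left child of 26.
Insert 59: 59 > 26 → go right; 59 < 75 → go left; 59 > 31 → go right. Place as right child of 31.
Insert 74: 74 > 26 → go right; 74 < 75 → go left; 74 > 31 → go right; 74 > 59 → go right. Place as right child of 59.
Insert 41: 41 > 26 → go right; 41 < 75 → go left; 41 > 31 → go right; 41 < 59 → go left. Place as left child of 59.
Insert 44: 44 > 26 → go right; 44 < 75 → go left; 44 > 31 → go right; 44 < 59 → go left; 44 > 41 → go right. Place as right child of 41.
Insert 12: 12 < 26 → go left; 12 < 17 → go left. Place as left child of 17.
Insert 37: 37 > 26 → go right; 37 < 75 → go left; 37 > 31 → go right; 37 < 59 → go left; 37 < 41 → go left. Place as left child of 41.
Insert 4: 4 < 26 → go left; 4 < 17 → go left; 4 < 12 → go left. Place as left child of 12.
Insert 48: 48 > 26 → go right; 48 < 75 → go left; 48 > 31 → go right; 48 < 59 → go left; 48 > 41 → go right; 48 > 44 → go right. Place as right child of 44.
Insert 34: 34 > 26 → go right; 34 < 75 → go left; 34 > 31 → go right; 34 < 59 → go left; 34 < 41 → go left; 34 < 37 → go left. Place as left child of 37.
Insert 43: 43 > 26 → go right; 43 < 75 → go left; 43 > 31 → go right; 43 < 59 → go left; 43 > 41 → go right; 43 < 44 → go left. Place as left child of 44.
Insert 84: 84 > 26 → go right; 84 > 75 → go right. Place as right child of 75.
Insert 27: 27 > 26 → go right; 27 < 75 → go left; 27 < 31 → go left. Place as left child of 31.
Insert 10: 10 < 26 → go left; 10 < 17 → go left; 10 < 12 → go left; 10 > 4 → go right. Place as right child of 4.
Insert 76: 76 > 26 → go right; 76 > 75 → go right; 76 < 84 → go left. Place as left child of 84.
Insert 20: 20 < 26 → go left; 20 > 17 → go right. Place as right child of 17.
Insert 16: 16 < 26 → go left; 16 < 17 → go left; 16 > 12 → go right. Place as right child of 12.
Insert 65: 65 > 26 → go right; 65 < 75 → go left; 65 > 31 → go right; 65 > 59 → go right; 65 < 74 → go left. Place as left child of 74.
Insert 85: 85 > 26 → go right; 85 > 75 → go right; 85 > 84 → go right. Place as right child of 84.

26 17 12 4 10 16 20 75 31 27 59 41 37 34 44 43 48 74 65 84 76 85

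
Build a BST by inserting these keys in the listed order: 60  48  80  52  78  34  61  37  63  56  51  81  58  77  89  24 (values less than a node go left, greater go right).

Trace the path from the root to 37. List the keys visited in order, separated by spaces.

60 48 34 37

60: root
48: left child of 60 (depth 1)
80: right child of 60 (depth 1)
52: right child of 48 (depth 2)
78: left child of 80 (depth 2)
34: left child of 48 (depth 2)
61: left child of 78 (depth 3)
37: right child of 34 (depth 3)
63: right child of 61 (depth 4)
56: right child of 52 (depth 3)
51: left child of 52 (depth 3)
81: right child of 80 (depth 2)
58: right child of 56 (depth 4)
77: right child of 63 (depth 5)
89: right child of 81 (depth 3)
24: left child of 34 (depth 3)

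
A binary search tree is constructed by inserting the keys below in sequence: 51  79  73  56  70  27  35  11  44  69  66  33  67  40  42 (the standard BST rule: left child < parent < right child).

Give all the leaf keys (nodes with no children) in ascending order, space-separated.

11 33 42 67

51: root
79: right child of 51 (depth 1)
73: left child of 79 (depth 2)
56: left child of 73 (depth 3)
70: right child of 56 (depth 4)
27: left child of 51 (depth 1)
35: right child of 27 (depth 2)
11: left child of 27 (depth 2)
44: right child of 35 (depth 3)
69: left child of 70 (depth 5)
66: left child of 69 (depth 6)
33: left child of 35 (depth 3)
67: right child of 66 (depth 7)
40: left child of 44 (depth 4)
42: right child of 40 (depth 5)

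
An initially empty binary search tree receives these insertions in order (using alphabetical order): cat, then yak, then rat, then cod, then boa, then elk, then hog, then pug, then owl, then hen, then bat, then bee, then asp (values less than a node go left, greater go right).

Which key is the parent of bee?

bat

Insert cat: tree is empty, so cat becomes the root.
Insert yak: yak > cat → go right. Place as right child of cat.
Insert rat: rat > cat → go right; rat < yak → go left. Place as left child of yak.
Insert cod: cod > cat → go right; cod < yak → go left; cod < rat → go left. Place as left child of rat.
Insert boa: boa < cat → go left. Place as left child of cat.
Insert elk: elk > cat → go right; elk < yak → go left; elk < rat → go left; elk > cod → go right. Place as right child of cod.
Insert hog: hog > cat → go right; hog < yak → go left; hog < rat → go left; hog > cod → go right; hog > elk → go right. Place as right child of elk.
Insert pug: pug > cat → go right; pug < yak → go left; pug < rat → go left; pug > cod → go right; pug > elk → go right; pug > hog → go right. Place as right child of hog.
Insert owl: owl > cat → go right; owl < yak → go left; owl < rat → go left; owl > cod → go right; owl > elk → go right; owl > hog → go right; owl < pug → go left. Place as left child of pug.
Insert hen: hen > cat → go right; hen < yak → go left; hen < rat → go left; hen > cod → go right; hen > elk → go right; hen < hog → go left. Place as left child of hog.
Insert bat: bat < cat → go left; bat < boa → go left. Place as left child of boa.
Insert bee: bee < cat → go left; bee < boa → go left; bee > bat → go right. Place as right child of bat.
Insert asp: asp < cat → go left; asp < boa → go left; asp < bat → go left. Place as left child of bat.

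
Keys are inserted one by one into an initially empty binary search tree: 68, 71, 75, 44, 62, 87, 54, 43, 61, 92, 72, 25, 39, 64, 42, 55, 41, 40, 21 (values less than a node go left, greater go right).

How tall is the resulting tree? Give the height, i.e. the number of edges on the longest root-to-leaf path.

7

Insert 68: tree is empty, so 68 becomes the root.
Insert 71: 71 > 68 → go right. Place as right child of 68.
Insert 75: 75 > 68 → go right; 75 > 71 → go right. Place as right child of 71.
Insert 44: 44 < 68 → go left. Place as left child of 68.
Insert 62: 62 < 68 → go left; 62 > 44 → go right. Place as right child of 44.
Insert 87: 87 > 68 → go right; 87 > 71 → go right; 87 > 75 → go right. Place as right child of 75.
Insert 54: 54 < 68 → go left; 54 > 44 → go right; 54 < 62 → go left. Place as left child of 62.
Insert 43: 43 < 68 → go left; 43 < 44 → go left. Place as left child of 44.
Insert 61: 61 < 68 → go left; 61 > 44 → go right; 61 < 62 → go left; 61 > 54 → go right. Place as right child of 54.
Insert 92: 92 > 68 → go right; 92 > 71 → go right; 92 > 75 → go right; 92 > 87 → go right. Place as right child of 87.
Insert 72: 72 > 68 → go right; 72 > 71 → go right; 72 < 75 → go left. Place as left child of 75.
Insert 25: 25 < 68 → go left; 25 < 44 → go left; 25 < 43 → go left. Place as left child of 43.
Insert 39: 39 < 68 → go left; 39 < 44 → go left; 39 < 43 → go left; 39 > 25 → go right. Place as right child of 25.
Insert 64: 64 < 68 → go left; 64 > 44 → go right; 64 > 62 → go right. Place as right child of 62.
Insert 42: 42 < 68 → go left; 42 < 44 → go left; 42 < 43 → go left; 42 > 25 → go right; 42 > 39 → go right. Place as right child of 39.
Insert 55: 55 < 68 → go left; 55 > 44 → go right; 55 < 62 → go left; 55 > 54 → go right; 55 < 61 → go left. Place as left child of 61.
Insert 41: 41 < 68 → go left; 41 < 44 → go left; 41 < 43 → go left; 41 > 25 → go right; 41 > 39 → go right; 41 < 42 → go left. Place as left child of 42.
Insert 40: 40 < 68 → go left; 40 < 44 → go left; 40 < 43 → go left; 40 > 25 → go right; 40 > 39 → go right; 40 < 42 → go left; 40 < 41 → go left. Place as left child of 41.
Insert 21: 21 < 68 → go left; 21 < 44 → go left; 21 < 43 → go left; 21 < 25 → go left. Place as left child of 25.

The deepest node is 40 at depth 7.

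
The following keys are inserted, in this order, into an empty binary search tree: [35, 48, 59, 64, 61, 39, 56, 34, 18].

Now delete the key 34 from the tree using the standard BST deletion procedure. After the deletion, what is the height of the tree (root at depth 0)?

Insert 35: tree is empty, so 35 becomes the root.
Insert 48: 48 > 35 → go right. Place as right child of 35.
Insert 59: 59 > 35 → go right; 59 > 48 → go right. Place as right child of 48.
Insert 64: 64 > 35 → go right; 64 > 48 → go right; 64 > 59 → go right. Place as right child of 59.
Insert 61: 61 > 35 → go right; 61 > 48 → go right; 61 > 59 → go right; 61 < 64 → go left. Place as left child of 64.
Insert 39: 39 > 35 → go right; 39 < 48 → go left. Place as left child of 48.
Insert 56: 56 > 35 → go right; 56 > 48 → go right; 56 < 59 → go left. Place as left child of 59.
Insert 34: 34 < 35 → go left. Place as left child of 35.
Insert 18: 18 < 35 → go left; 18 < 34 → go left. Place as left child of 34.

Delete 34 (at most one child — splice it out).
After deletion, deepest node is 61 at depth 4.

4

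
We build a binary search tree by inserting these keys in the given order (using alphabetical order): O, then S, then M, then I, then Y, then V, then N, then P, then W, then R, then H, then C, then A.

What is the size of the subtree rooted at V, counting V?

2

O: root
S: right child of O (depth 1)
M: left child of O (depth 1)
I: left child of M (depth 2)
Y: right child of S (depth 2)
V: left child of Y (depth 3)
N: right child of M (depth 2)
P: left child of S (depth 2)
W: right child of V (depth 4)
R: right child of P (depth 3)
H: left child of I (depth 3)
C: left child of H (depth 4)
A: left child of C (depth 5)

Subtree rooted at V contains: V, W — 2 nodes.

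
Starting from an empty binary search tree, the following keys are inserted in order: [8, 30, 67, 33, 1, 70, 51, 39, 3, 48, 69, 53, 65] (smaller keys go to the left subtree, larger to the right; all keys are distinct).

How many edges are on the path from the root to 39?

5

Insert 8: tree is empty, so 8 becomes the root.
Insert 30: 30 > 8 → go right. Place as right child of 8.
Insert 67: 67 > 8 → go right; 67 > 30 → go right. Place as right child of 30.
Insert 33: 33 > 8 → go right; 33 > 30 → go right; 33 < 67 → go left. Place as left child of 67.
Insert 1: 1 < 8 → go left. Place as left child of 8.
Insert 70: 70 > 8 → go right; 70 > 30 → go right; 70 > 67 → go right. Place as right child of 67.
Insert 51: 51 > 8 → go right; 51 > 30 → go right; 51 < 67 → go left; 51 > 33 → go right. Place as right child of 33.
Insert 39: 39 > 8 → go right; 39 > 30 → go right; 39 < 67 → go left; 39 > 33 → go right; 39 < 51 → go left. Place as left child of 51.
Insert 3: 3 < 8 → go left; 3 > 1 → go right. Place as right child of 1.
Insert 48: 48 > 8 → go right; 48 > 30 → go right; 48 < 67 → go left; 48 > 33 → go right; 48 < 51 → go left; 48 > 39 → go right. Place as right child of 39.
Insert 69: 69 > 8 → go right; 69 > 30 → go right; 69 > 67 → go right; 69 < 70 → go left. Place as left child of 70.
Insert 53: 53 > 8 → go right; 53 > 30 → go right; 53 < 67 → go left; 53 > 33 → go right; 53 > 51 → go right. Place as right child of 51.
Insert 65: 65 > 8 → go right; 65 > 30 → go right; 65 < 67 → go left; 65 > 33 → go right; 65 > 51 → go right; 65 > 53 → go right. Place as right child of 53.

Path to 39: 8 → 30 → 67 → 33 → 51 → 39, which is 5 edges.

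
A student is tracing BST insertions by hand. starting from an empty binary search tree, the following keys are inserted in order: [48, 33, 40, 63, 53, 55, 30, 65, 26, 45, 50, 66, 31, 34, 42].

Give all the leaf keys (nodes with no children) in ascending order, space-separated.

26 31 34 42 50 55 66

48: root
33: left child of 48 (depth 1)
40: right child of 33 (depth 2)
63: right child of 48 (depth 1)
53: left child of 63 (depth 2)
55: right child of 53 (depth 3)
30: left child of 33 (depth 2)
65: right child of 63 (depth 2)
26: left child of 30 (depth 3)
45: right child of 40 (depth 3)
50: left child of 53 (depth 3)
66: right child of 65 (depth 3)
31: right child of 30 (depth 3)
34: left child of 40 (depth 3)
42: left child of 45 (depth 4)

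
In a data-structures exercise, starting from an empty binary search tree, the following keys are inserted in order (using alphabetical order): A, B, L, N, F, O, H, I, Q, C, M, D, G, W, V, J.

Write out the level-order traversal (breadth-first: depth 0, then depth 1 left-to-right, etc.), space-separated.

A B L F N C H M O D G I Q J W V

Resulting structure (node: left, right):
  A: L=–, R=B
  B: L=–, R=L
  L: L=F, R=N
  N: L=M, R=O
  F: L=C, R=H
  O: L=–, R=Q
  H: L=G, R=I
  I: L=–, R=J
  Q: L=–, R=W
  C: L=–, R=D
  M: L=–, R=–
  D: L=–, R=–
  G: L=–, R=–
  W: L=V, R=–
  V: L=–, R=–
  J: L=–, R=–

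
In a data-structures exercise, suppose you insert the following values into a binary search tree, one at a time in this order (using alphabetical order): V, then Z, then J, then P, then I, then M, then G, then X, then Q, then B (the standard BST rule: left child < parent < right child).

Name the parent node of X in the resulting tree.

Z

Insert V: tree is empty, so V becomes the root.
Insert Z: Z > V → go right. Place as right child of V.
Insert J: J < V → go left. Place as left child of V.
Insert P: P < V → go left; P > J → go right. Place as right child of J.
Insert I: I < V → go left; I < J → go left. Place as left child of J.
Insert M: M < V → go left; M > J → go right; M < P → go left. Place as left child of P.
Insert G: G < V → go left; G < J → go left; G < I → go left. Place as left child of I.
Insert X: X > V → go right; X < Z → go left. Place as left child of Z.
Insert Q: Q < V → go left; Q > J → go right; Q > P → go right. Place as right child of P.
Insert B: B < V → go left; B < J → go left; B < I → go left; B < G → go left. Place as left child of G.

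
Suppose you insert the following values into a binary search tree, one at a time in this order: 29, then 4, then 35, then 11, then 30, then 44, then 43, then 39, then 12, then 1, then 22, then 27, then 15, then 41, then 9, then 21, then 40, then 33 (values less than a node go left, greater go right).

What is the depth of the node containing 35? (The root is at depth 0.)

29: root
4: left child of 29 (depth 1)
35: right child of 29 (depth 1)
11: right child of 4 (depth 2)
30: left child of 35 (depth 2)
44: right child of 35 (depth 2)
43: left child of 44 (depth 3)
39: left child of 43 (depth 4)
12: right child of 11 (depth 3)
1: left child of 4 (depth 2)
22: right child of 12 (depth 4)
27: right child of 22 (depth 5)
15: left child of 22 (depth 5)
41: right child of 39 (depth 5)
9: left child of 11 (depth 3)
21: right child of 15 (depth 6)
40: left child of 41 (depth 6)
33: right child of 30 (depth 3)

Path to 35: 29 → 35, which is 1 edge.

1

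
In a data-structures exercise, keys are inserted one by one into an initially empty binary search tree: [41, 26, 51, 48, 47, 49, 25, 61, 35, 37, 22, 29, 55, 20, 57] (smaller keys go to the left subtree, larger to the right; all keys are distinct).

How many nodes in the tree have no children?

6

41: root
26: left child of 41 (depth 1)
51: right child of 41 (depth 1)
48: left child of 51 (depth 2)
47: left child of 48 (depth 3)
49: right child of 48 (depth 3)
25: left child of 26 (depth 2)
61: right child of 51 (depth 2)
35: right child of 26 (depth 2)
37: right child of 35 (depth 3)
22: left child of 25 (depth 3)
29: left child of 35 (depth 3)
55: left child of 61 (depth 3)
20: left child of 22 (depth 4)
57: right child of 55 (depth 4)

Leaves: 20, 29, 37, 47, 49, 57 — 6 in total.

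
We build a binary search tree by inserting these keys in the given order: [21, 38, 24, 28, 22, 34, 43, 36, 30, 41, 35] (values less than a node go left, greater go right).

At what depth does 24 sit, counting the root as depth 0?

21: root
38: right child of 21 (depth 1)
24: left child of 38 (depth 2)
28: right child of 24 (depth 3)
22: left child of 24 (depth 3)
34: right child of 28 (depth 4)
43: right child of 38 (depth 2)
36: right child of 34 (depth 5)
30: left child of 34 (depth 5)
41: left child of 43 (depth 3)
35: left child of 36 (depth 6)

Path to 24: 21 → 38 → 24, which is 2 edges.

2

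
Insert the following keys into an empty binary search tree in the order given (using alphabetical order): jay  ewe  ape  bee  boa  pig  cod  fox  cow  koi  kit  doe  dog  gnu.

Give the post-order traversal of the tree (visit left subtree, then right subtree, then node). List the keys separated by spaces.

dog doe cow cod boa bee ape gnu fox ewe kit koi pig jay

Resulting structure (node: left, right):
  jay: L=ewe, R=pig
  ewe: L=ape, R=fox
  ape: L=–, R=bee
  bee: L=–, R=boa
  boa: L=–, R=cod
  pig: L=koi, R=–
  cod: L=–, R=cow
  fox: L=–, R=gnu
  cow: L=–, R=doe
  koi: L=kit, R=–
  kit: L=–, R=–
  doe: L=–, R=dog
  dog: L=–, R=–
  gnu: L=–, R=–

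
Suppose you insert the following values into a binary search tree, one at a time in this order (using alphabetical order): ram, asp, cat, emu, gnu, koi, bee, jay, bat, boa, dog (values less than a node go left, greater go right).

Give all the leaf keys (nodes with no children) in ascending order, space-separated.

bat boa dog jay

Insert ram: tree is empty, so ram becomes the root.
Insert asp: asp < ram → go left. Place as left child of ram.
Insert cat: cat < ram → go left; cat > asp → go right. Place as right child of asp.
Insert emu: emu < ram → go left; emu > asp → go right; emu > cat → go right. Place as right child of cat.
Insert gnu: gnu < ram → go left; gnu > asp → go right; gnu > cat → go right; gnu > emu → go right. Place as right child of emu.
Insert koi: koi < ram → go left; koi > asp → go right; koi > cat → go right; koi > emu → go right; koi > gnu → go right. Place as right child of gnu.
Insert bee: bee < ram → go left; bee > asp → go right; bee < cat → go left. Place as left child of cat.
Insert jay: jay < ram → go left; jay > asp → go right; jay > cat → go right; jay > emu → go right; jay > gnu → go right; jay < koi → go left. Place as left child of koi.
Insert bat: bat < ram → go left; bat > asp → go right; bat < cat → go left; bat < bee → go left. Place as left child of bee.
Insert boa: boa < ram → go left; boa > asp → go right; boa < cat → go left; boa > bee → go right. Place as right child of bee.
Insert dog: dog < ram → go left; dog > asp → go right; dog > cat → go right; dog < emu → go left. Place as left child of emu.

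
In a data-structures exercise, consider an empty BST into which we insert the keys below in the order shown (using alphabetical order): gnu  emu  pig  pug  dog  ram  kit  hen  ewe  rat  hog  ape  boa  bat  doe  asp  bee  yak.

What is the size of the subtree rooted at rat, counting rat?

gnu: root
emu: left child of gnu (depth 1)
pig: right child of gnu (depth 1)
pug: right child of pig (depth 2)
dog: left child of emu (depth 2)
ram: right child of pug (depth 3)
kit: left child of pig (depth 2)
hen: left child of kit (depth 3)
ewe: right child of emu (depth 2)
rat: right child of ram (depth 4)
hog: right child of hen (depth 4)
ape: left child of dog (depth 3)
boa: right child of ape (depth 4)
bat: left child of boa (depth 5)
doe: right child of boa (depth 5)
asp: left child of bat (depth 6)
bee: right child of bat (depth 6)
yak: right child of rat (depth 5)

Subtree rooted at rat contains: rat, yak — 2 nodes.

2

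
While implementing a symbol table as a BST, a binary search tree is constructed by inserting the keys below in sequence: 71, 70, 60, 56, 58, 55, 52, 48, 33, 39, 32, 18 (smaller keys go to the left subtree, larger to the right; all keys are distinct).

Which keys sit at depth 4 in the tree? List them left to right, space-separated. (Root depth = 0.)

55 58

Resulting structure (node: left, right):
  71: L=70, R=–
  70: L=60, R=–
  60: L=56, R=–
  56: L=55, R=58
  58: L=–, R=–
  55: L=52, R=–
  52: L=48, R=–
  48: L=33, R=–
  33: L=32, R=39
  39: L=–, R=–
  32: L=18, R=–
  18: L=–, R=–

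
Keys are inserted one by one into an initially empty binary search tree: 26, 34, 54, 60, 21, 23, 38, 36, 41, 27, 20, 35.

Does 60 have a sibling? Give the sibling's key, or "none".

38

Insert 26: tree is empty, so 26 becomes the root.
Insert 34: 34 > 26 → go right. Place as right child of 26.
Insert 54: 54 > 26 → go right; 54 > 34 → go right. Place as right child of 34.
Insert 60: 60 > 26 → go right; 60 > 34 → go right; 60 > 54 → go right. Place as right child of 54.
Insert 21: 21 < 26 → go left. Place as left child of 26.
Insert 23: 23 < 26 → go left; 23 > 21 → go right. Place as right child of 21.
Insert 38: 38 > 26 → go right; 38 > 34 → go right; 38 < 54 → go left. Place as left child of 54.
Insert 36: 36 > 26 → go right; 36 > 34 → go right; 36 < 54 → go left; 36 < 38 → go left. Place as left child of 38.
Insert 41: 41 > 26 → go right; 41 > 34 → go right; 41 < 54 → go left; 41 > 38 → go right. Place as right child of 38.
Insert 27: 27 > 26 → go right; 27 < 34 → go left. Place as left child of 34.
Insert 20: 20 < 26 → go left; 20 < 21 → go left. Place as left child of 21.
Insert 35: 35 > 26 → go right; 35 > 34 → go right; 35 < 54 → go left; 35 < 38 → go left; 35 < 36 → go left. Place as left child of 36.

60's parent is 54; the other child of 54 is 38.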